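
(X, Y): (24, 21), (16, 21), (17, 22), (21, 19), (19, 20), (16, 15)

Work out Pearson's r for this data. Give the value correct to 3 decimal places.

0.267

n = 6, ΣX = 113, ΣY = 118, ΣX² = 2179, ΣY² = 2352, ΣXY = 2233
nΣXY − ΣXΣY = 13398 − 13334 = 64
nΣX² − (ΣX)² = 13074 − 12769 = 305; nΣY² − (ΣY)² = 14112 − 13924 = 188
r = 64 / √(305 × 188) = 64 / 239.4577 ≈ 0.267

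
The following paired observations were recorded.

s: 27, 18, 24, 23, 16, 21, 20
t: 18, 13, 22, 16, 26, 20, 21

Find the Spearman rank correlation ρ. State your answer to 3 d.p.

Rank s: 7, 2, 6, 5, 1, 4, 3
Rank t: 3, 1, 6, 2, 7, 4, 5
d = rank(s) − rank(t): 4, 1, 0, 3, -6, 0, -2; Σd² = 66
ρ = 1 − 6Σd² / [n(n²−1)] = 1 − 6×66 / (7×48) = 1 − 396/336 ≈ -0.179

-0.179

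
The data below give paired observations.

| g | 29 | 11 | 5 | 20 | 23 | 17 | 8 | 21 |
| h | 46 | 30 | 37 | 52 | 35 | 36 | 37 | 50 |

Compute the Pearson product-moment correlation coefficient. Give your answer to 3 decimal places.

0.535

n = 8, Σg = 134, Σh = 323, Σg² = 2710, Σh² = 13479, Σgh = 5652
nΣgh − ΣgΣh = 45216 − 43282 = 1934
nΣg² − (Σg)² = 21680 − 17956 = 3724; nΣh² − (Σh)² = 107832 − 104329 = 3503
r = 1934 / √(3724 × 3503) = 1934 / 3611.8101 ≈ 0.535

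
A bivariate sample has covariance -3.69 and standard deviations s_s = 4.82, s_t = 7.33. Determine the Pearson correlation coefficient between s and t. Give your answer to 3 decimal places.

r = Cov(s,t) / (s_s · s_t) = -3.69 / (4.82 × 7.33)
  = -3.69 / 35.3306 ≈ -0.104

-0.104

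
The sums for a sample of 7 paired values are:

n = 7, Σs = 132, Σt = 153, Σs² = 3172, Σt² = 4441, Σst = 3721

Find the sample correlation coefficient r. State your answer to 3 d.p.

0.966

r = (nΣst − ΣsΣt) / √[(nΣs² − (Σs)²)(nΣt² − (Σt)²)]
Numerator: 7×3721 − 132×153 = 5851
Denominator: √[(22204 − 17424)(31087 − 23409)] = √[4780 × 7678] = 6058.1218
r = 5851 / 6058.1218 ≈ 0.966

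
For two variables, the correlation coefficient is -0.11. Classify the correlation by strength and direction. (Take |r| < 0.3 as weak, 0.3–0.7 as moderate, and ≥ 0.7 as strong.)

r = -0.11 < 0 so the relationship is negative.
|r| = 0.11, which falls in the weak range.

weak negative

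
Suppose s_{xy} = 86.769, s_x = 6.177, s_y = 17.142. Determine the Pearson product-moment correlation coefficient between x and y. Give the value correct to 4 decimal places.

r = Cov(x,y) / (s_x · s_y) = 86.769 / (6.177 × 17.142)
  = 86.769 / 105.8861 ≈ 0.8195

0.8195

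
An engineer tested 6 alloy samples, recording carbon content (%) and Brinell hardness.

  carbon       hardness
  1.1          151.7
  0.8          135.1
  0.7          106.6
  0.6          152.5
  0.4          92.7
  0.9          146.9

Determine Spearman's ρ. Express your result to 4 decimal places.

Rank carbon: 6, 4, 3, 2, 1, 5
Rank hardness: 5, 3, 2, 6, 1, 4
d = rank(carbon) − rank(hardness): 1, 1, 1, -4, 0, 1; Σd² = 20
ρ = 1 − 6Σd² / [n(n²−1)] = 1 − 6×20 / (6×35) = 1 − 120/210 ≈ 0.4286

0.4286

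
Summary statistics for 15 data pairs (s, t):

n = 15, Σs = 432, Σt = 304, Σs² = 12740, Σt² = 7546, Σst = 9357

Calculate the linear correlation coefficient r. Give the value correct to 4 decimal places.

0.9361

r = (nΣst − ΣsΣt) / √[(nΣs² − (Σs)²)(nΣt² − (Σt)²)]
Numerator: 15×9357 − 432×304 = 9027
Denominator: √[(191100 − 186624)(113190 − 92416)] = √[4476 × 20774] = 9642.8431
r = 9027 / 9642.8431 ≈ 0.9361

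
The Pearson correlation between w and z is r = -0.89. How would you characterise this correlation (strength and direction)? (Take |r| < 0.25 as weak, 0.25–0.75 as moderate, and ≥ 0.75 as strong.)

strong negative

r = -0.89 < 0 so the relationship is negative.
|r| = 0.89, which falls in the strong range.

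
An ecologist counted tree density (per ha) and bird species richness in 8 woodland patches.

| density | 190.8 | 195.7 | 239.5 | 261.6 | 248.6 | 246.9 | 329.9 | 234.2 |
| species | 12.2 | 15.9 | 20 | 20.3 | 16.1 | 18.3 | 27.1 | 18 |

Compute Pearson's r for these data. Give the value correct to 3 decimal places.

n = 8, Σx = 1947.2, Σy = 147.9, Σx² = 486943.16, Σy² = 2866.25, Σxy = 37216.49
nΣxy − ΣxΣy = 297731.92 − 287990.88 = 9741.04
nΣx² − (Σx)² = 3895545.28 − 3791587.84 = 103957.44; nΣy² − (Σy)² = 22930 − 21874.41 = 1055.59
r = 9741.04 / √(103957.44 × 1055.59) = 9741.04 / 10475.5159 ≈ 0.930

0.930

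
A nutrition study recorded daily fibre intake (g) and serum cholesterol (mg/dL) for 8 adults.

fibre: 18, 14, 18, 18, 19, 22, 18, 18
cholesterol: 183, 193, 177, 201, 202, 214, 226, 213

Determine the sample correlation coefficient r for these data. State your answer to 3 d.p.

0.339

n = 8, Σx = 145, Σy = 1609, Σx² = 2661, Σy² = 325513, Σxy = 29248
nΣxy − ΣxΣy = 233984 − 233305 = 679
nΣx² − (Σx)² = 21288 − 21025 = 263; nΣy² − (Σy)² = 2604104 − 2588881 = 15223
r = 679 / √(263 × 15223) = 679 / 2000.9120 ≈ 0.339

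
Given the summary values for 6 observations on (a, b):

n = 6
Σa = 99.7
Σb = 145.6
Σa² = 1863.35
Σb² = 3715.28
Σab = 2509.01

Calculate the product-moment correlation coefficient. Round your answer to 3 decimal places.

0.462

r = (nΣab − ΣaΣb) / √[(nΣa² − (Σa)²)(nΣb² − (Σb)²)]
Numerator: 6×2509.01 − 99.7×145.6 = 537.74
Denominator: √[(11180.1 − 9940.09)(22291.68 − 21199.36)] = √[1240.01 × 1092.32] = 1163.8246
r = 537.74 / 1163.8246 ≈ 0.462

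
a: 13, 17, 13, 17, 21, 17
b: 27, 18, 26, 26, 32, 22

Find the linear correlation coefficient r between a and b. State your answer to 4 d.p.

n = 6, Σa = 98, Σb = 151, Σa² = 1646, Σb² = 3913, Σab = 2483
nΣab − ΣaΣb = 14898 − 14798 = 100
nΣa² − (Σa)² = 9876 − 9604 = 272; nΣb² − (Σb)² = 23478 − 22801 = 677
r = 100 / √(272 × 677) = 100 / 429.1200 ≈ 0.2330

0.2330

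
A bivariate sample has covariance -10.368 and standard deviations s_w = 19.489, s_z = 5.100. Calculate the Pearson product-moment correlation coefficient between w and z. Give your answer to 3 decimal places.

r = Cov(w,z) / (s_w · s_z) = -10.368 / (19.489 × 5.100)
  = -10.368 / 99.3939 ≈ -0.104

-0.104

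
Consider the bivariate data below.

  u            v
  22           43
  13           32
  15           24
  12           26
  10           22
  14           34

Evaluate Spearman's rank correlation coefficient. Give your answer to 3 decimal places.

Rank u: 6, 3, 5, 2, 1, 4
Rank v: 6, 4, 2, 3, 1, 5
d = rank(u) − rank(v): 0, -1, 3, -1, 0, -1; Σd² = 12
ρ = 1 − 6Σd² / [n(n²−1)] = 1 − 6×12 / (6×35) = 1 − 72/210 ≈ 0.657

0.657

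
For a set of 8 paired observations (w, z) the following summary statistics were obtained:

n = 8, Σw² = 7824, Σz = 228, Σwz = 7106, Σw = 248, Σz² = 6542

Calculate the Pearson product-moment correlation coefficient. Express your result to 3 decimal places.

r = (nΣwz − ΣwΣz) / √[(nΣw² − (Σw)²)(nΣz² − (Σz)²)]
Numerator: 8×7106 − 248×228 = 304
Denominator: √[(62592 − 61504)(52336 − 51984)] = √[1088 × 352] = 618.8505
r = 304 / 618.8505 ≈ 0.491

0.491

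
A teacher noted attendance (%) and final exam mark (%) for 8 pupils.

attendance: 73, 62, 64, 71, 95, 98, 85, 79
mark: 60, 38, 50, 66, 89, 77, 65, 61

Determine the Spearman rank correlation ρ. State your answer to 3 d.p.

0.833

Rank attendance: 4, 1, 2, 3, 7, 8, 6, 5
Rank mark: 3, 1, 2, 6, 8, 7, 5, 4
d = rank(attendance) − rank(mark): 1, 0, 0, -3, -1, 1, 1, 1; Σd² = 14
ρ = 1 − 6Σd² / [n(n²−1)] = 1 − 6×14 / (8×63) = 1 − 84/504 ≈ 0.833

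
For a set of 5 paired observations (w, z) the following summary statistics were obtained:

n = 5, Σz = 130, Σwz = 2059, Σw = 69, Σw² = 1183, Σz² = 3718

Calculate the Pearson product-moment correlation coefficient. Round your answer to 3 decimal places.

r = (nΣwz − ΣwΣz) / √[(nΣw² − (Σw)²)(nΣz² − (Σz)²)]
Numerator: 5×2059 − 69×130 = 1325
Denominator: √[(5915 − 4761)(18590 − 16900)] = √[1154 × 1690] = 1396.5171
r = 1325 / 1396.5171 ≈ 0.949

0.949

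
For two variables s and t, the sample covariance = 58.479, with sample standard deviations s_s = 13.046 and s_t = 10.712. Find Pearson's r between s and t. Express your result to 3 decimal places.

r = Cov(s,t) / (s_s · s_t) = 58.479 / (13.046 × 10.712)
  = 58.479 / 139.7488 ≈ 0.418

0.418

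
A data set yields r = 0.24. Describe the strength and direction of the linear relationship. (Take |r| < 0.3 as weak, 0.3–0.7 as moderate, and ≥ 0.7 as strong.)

r = 0.24 > 0 so the relationship is positive.
|r| = 0.24, which falls in the weak range.

weak positive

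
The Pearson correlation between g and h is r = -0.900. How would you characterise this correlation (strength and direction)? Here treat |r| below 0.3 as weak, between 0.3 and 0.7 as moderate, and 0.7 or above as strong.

strong negative

r = -0.900 < 0 so the relationship is negative.
|r| = 0.900, which falls in the strong range.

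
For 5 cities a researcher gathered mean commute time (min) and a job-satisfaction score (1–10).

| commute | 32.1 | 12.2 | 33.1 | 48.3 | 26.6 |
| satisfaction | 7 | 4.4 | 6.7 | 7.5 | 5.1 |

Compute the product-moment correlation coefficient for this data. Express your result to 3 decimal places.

n = 5, Σx = 152.3, Σy = 30.7, Σx² = 5315.31, Σy² = 195.51, Σxy = 998.06
nΣxy − ΣxΣy = 4990.3 − 4675.61 = 314.69
nΣx² − (Σx)² = 26576.55 − 23195.29 = 3381.26; nΣy² − (Σy)² = 977.55 − 942.49 = 35.06
r = 314.69 / √(3381.26 × 35.06) = 314.69 / 344.3065 ≈ 0.914

0.914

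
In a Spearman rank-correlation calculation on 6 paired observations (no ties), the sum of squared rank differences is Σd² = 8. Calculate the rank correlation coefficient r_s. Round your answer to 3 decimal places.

ρ = 1 − 6Σd² / [n(n²−1)] = 1 − 6×8 / (6×35)
  = 1 − 48/210 = 1 − 0.2286 ≈ 0.771

0.771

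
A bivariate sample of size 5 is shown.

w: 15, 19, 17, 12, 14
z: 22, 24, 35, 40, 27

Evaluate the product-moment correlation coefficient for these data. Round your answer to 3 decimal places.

n = 5, Σw = 77, Σz = 148, Σw² = 1215, Σz² = 4614, Σwz = 2239
nΣwz − ΣwΣz = 11195 − 11396 = -201
nΣw² − (Σw)² = 6075 − 5929 = 146; nΣz² − (Σz)² = 23070 − 21904 = 1166
r = -201 / √(146 × 1166) = -201 / 412.5967 ≈ -0.487

-0.487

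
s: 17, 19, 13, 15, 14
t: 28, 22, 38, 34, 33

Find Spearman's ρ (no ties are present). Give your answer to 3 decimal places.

-0.900

Rank s: 4, 5, 1, 3, 2
Rank t: 2, 1, 5, 4, 3
d = rank(s) − rank(t): 2, 4, -4, -1, -1; Σd² = 38
ρ = 1 − 6Σd² / [n(n²−1)] = 1 − 6×38 / (5×24) = 1 − 228/120 ≈ -0.900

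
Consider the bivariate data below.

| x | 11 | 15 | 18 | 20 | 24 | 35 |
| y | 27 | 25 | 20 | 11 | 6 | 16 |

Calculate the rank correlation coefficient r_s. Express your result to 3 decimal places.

-0.829

Rank x: 1, 2, 3, 4, 5, 6
Rank y: 6, 5, 4, 2, 1, 3
d = rank(x) − rank(y): -5, -3, -1, 2, 4, 3; Σd² = 64
ρ = 1 − 6Σd² / [n(n²−1)] = 1 − 6×64 / (6×35) = 1 − 384/210 ≈ -0.829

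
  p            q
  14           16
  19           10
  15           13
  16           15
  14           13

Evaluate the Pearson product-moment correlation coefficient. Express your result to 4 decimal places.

n = 5, Σp = 78, Σq = 67, Σp² = 1234, Σq² = 919, Σpq = 1031
nΣpq − ΣpΣq = 5155 − 5226 = -71
nΣp² − (Σp)² = 6170 − 6084 = 86; nΣq² − (Σq)² = 4595 − 4489 = 106
r = -71 / √(86 × 106) = -71 / 95.4777 ≈ -0.7436

-0.7436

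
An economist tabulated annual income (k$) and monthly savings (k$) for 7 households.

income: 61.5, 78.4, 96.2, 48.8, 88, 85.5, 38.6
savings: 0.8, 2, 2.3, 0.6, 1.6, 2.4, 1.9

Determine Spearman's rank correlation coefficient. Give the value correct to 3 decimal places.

Rank income: 3, 4, 7, 2, 6, 5, 1
Rank savings: 2, 5, 6, 1, 3, 7, 4
d = rank(income) − rank(savings): 1, -1, 1, 1, 3, -2, -3; Σd² = 26
ρ = 1 − 6Σd² / [n(n²−1)] = 1 − 6×26 / (7×48) = 1 − 156/336 ≈ 0.536

0.536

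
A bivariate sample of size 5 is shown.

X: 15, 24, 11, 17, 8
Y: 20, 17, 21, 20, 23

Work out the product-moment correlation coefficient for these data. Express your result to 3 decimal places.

n = 5, ΣX = 75, ΣY = 101, ΣX² = 1275, ΣY² = 2059, ΣXY = 1463
nΣXY − ΣXΣY = 7315 − 7575 = -260
nΣX² − (ΣX)² = 6375 − 5625 = 750; nΣY² − (ΣY)² = 10295 − 10201 = 94
r = -260 / √(750 × 94) = -260 / 265.5184 ≈ -0.979

-0.979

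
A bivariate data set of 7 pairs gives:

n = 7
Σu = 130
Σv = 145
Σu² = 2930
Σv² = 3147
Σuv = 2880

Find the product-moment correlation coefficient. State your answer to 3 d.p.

r = (nΣuv − ΣuΣv) / √[(nΣu² − (Σu)²)(nΣv² − (Σv)²)]
Numerator: 7×2880 − 130×145 = 1310
Denominator: √[(20510 − 16900)(22029 − 21025)] = √[3610 × 1004] = 1903.7962
r = 1310 / 1903.7962 ≈ 0.688

0.688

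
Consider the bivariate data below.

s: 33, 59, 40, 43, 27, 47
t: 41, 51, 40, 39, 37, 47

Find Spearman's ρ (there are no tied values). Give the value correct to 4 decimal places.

Rank s: 2, 6, 3, 4, 1, 5
Rank t: 4, 6, 3, 2, 1, 5
d = rank(s) − rank(t): -2, 0, 0, 2, 0, 0; Σd² = 8
ρ = 1 − 6Σd² / [n(n²−1)] = 1 − 6×8 / (6×35) = 1 − 48/210 ≈ 0.7714

0.7714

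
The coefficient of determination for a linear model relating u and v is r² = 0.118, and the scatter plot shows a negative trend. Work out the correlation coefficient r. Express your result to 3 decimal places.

|r| = √0.118 = 0.344
The association is negative, so r = −0.344.

-0.344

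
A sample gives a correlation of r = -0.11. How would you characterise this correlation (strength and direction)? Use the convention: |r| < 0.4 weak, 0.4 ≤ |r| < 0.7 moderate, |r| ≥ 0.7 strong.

weak negative

r = -0.11 < 0 so the relationship is negative.
|r| = 0.11, which falls in the weak range.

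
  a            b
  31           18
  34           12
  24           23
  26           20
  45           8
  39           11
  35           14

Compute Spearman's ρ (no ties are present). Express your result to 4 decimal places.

-0.9643

Rank a: 3, 4, 1, 2, 7, 6, 5
Rank b: 5, 3, 7, 6, 1, 2, 4
d = rank(a) − rank(b): -2, 1, -6, -4, 6, 4, 1; Σd² = 110
ρ = 1 − 6Σd² / [n(n²−1)] = 1 − 6×110 / (7×48) = 1 − 660/336 ≈ -0.9643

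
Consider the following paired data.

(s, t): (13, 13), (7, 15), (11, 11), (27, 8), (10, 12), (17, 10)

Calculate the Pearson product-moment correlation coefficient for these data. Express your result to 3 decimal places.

-0.886

n = 6, Σs = 85, Σt = 69, Σs² = 1457, Σt² = 823, Σst = 901
nΣst − ΣsΣt = 5406 − 5865 = -459
nΣs² − (Σs)² = 8742 − 7225 = 1517; nΣt² − (Σt)² = 4938 − 4761 = 177
r = -459 / √(1517 × 177) = -459 / 518.1785 ≈ -0.886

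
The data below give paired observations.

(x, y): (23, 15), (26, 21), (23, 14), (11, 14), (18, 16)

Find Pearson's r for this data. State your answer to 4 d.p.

0.5677

n = 5, Σx = 101, Σy = 80, Σx² = 2179, Σy² = 1314, Σxy = 1655
nΣxy − ΣxΣy = 8275 − 8080 = 195
nΣx² − (Σx)² = 10895 − 10201 = 694; nΣy² − (Σy)² = 6570 − 6400 = 170
r = 195 / √(694 × 170) = 195 / 343.4822 ≈ 0.5677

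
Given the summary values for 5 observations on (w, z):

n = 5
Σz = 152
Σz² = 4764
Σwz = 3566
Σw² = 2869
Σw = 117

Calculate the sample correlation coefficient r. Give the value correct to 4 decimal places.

r = (nΣwz − ΣwΣz) / √[(nΣw² − (Σw)²)(nΣz² − (Σz)²)]
Numerator: 5×3566 − 117×152 = 46
Denominator: √[(14345 − 13689)(23820 − 23104)] = √[656 × 716] = 685.3437
r = 46 / 685.3437 ≈ 0.0671

0.0671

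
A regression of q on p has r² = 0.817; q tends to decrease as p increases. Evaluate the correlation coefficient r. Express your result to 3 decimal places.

-0.904

|r| = √0.817 = 0.904
The association is negative, so r = −0.904.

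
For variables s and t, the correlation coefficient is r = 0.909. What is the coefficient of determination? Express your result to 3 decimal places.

r² = (0.909)² = 0.826

0.826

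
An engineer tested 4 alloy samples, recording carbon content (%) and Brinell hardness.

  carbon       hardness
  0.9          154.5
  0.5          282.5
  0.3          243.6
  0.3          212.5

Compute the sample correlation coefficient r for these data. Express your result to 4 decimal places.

-0.6414

n = 4, Σx = 2, Σy = 893.1, Σx² = 1.24, Σy² = 208173.71, Σxy = 417.13
nΣxy − ΣxΣy = 1668.52 − 1786.2 = -117.68
nΣx² − (Σx)² = 4.96 − 4 = 0.96; nΣy² − (Σy)² = 832694.84 − 797627.61 = 35067.23
r = -117.68 / √(0.96 × 35067.23) = -117.68 / 183.4790 ≈ -0.6414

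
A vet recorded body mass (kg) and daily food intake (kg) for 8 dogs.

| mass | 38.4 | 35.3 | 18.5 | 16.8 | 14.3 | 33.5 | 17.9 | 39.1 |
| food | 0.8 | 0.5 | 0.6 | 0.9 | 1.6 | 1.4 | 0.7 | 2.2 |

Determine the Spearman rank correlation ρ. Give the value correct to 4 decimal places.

Rank mass: 7, 6, 4, 2, 1, 5, 3, 8
Rank food: 4, 1, 2, 5, 7, 6, 3, 8
d = rank(mass) − rank(food): 3, 5, 2, -3, -6, -1, 0, 0; Σd² = 84
ρ = 1 − 6Σd² / [n(n²−1)] = 1 − 6×84 / (8×63) = 1 − 504/504 ≈ 0.0000

0.0000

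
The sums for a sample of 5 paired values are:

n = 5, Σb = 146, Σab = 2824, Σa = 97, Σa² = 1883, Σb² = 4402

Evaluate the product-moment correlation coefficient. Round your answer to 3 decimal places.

r = (nΣab − ΣaΣb) / √[(nΣa² − (Σa)²)(nΣb² − (Σb)²)]
Numerator: 5×2824 − 97×146 = -42
Denominator: √[(9415 − 9409)(22010 − 21316)] = √[6 × 694] = 64.5291
r = -42 / 64.5291 ≈ -0.651

-0.651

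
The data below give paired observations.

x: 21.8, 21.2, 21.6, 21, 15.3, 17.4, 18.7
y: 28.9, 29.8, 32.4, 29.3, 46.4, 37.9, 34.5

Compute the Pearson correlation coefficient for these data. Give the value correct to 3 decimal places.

n = 7, Σx = 137, Σy = 239.2, Σx² = 2718.78, Σy² = 8411.12, Σxy = 4591.45
nΣxy − ΣxΣy = 32140.15 − 32770.4 = -630.25
nΣx² − (Σx)² = 19031.46 − 18769 = 262.46; nΣy² − (Σy)² = 58877.84 − 57216.64 = 1661.2
r = -630.25 / √(262.46 × 1661.2) = -630.25 / 660.3019 ≈ -0.954

-0.954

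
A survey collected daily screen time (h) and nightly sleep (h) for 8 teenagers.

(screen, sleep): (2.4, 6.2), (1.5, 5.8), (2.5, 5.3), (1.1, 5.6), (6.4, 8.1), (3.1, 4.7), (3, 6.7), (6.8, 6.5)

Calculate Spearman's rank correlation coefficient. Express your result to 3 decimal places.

Rank screen: 3, 2, 4, 1, 7, 6, 5, 8
Rank sleep: 5, 4, 2, 3, 8, 1, 7, 6
d = rank(screen) − rank(sleep): -2, -2, 2, -2, -1, 5, -2, 2; Σd² = 50
ρ = 1 − 6Σd² / [n(n²−1)] = 1 − 6×50 / (8×63) = 1 − 300/504 ≈ 0.405

0.405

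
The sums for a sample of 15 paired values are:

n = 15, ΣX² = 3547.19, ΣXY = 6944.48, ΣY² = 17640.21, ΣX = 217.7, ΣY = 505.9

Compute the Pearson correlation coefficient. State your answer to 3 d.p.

r = (nΣXY − ΣXΣY) / √[(nΣX² − (ΣX)²)(nΣY² − (ΣY)²)]
Numerator: 15×6944.48 − 217.7×505.9 = -5967.23
Denominator: √[(53207.85 − 47393.29)(264603.15 − 255934.81)] = √[5814.56 × 8668.34] = 7099.4777
r = -5967.23 / 7099.4777 ≈ -0.841

-0.841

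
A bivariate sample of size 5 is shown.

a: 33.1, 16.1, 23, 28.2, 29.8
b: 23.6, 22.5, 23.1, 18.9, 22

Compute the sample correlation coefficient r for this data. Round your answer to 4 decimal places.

n = 5, Σa = 130.2, Σb = 110.1, Σa² = 3567.1, Σb² = 2438.03, Σab = 2863.29
nΣab − ΣaΣb = 14316.45 − 14335.02 = -18.57
nΣa² − (Σa)² = 17835.5 − 16952.04 = 883.46; nΣb² − (Σb)² = 12190.15 − 12122.01 = 68.14
r = -18.57 / √(883.46 × 68.14) = -18.57 / 245.3548 ≈ -0.0757

-0.0757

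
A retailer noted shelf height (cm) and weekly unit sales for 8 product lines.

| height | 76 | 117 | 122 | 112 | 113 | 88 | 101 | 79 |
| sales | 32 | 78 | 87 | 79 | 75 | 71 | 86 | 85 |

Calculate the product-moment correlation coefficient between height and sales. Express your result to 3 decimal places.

n = 8, Σx = 808, Σy = 593, Σx² = 83848, Σy² = 46205, Σxy = 61144
nΣxy − ΣxΣy = 489152 − 479144 = 10008
nΣx² − (Σx)² = 670784 − 652864 = 17920; nΣy² − (Σy)² = 369640 − 351649 = 17991
r = 10008 / √(17920 × 17991) = 10008 / 17955.4649 ≈ 0.557

0.557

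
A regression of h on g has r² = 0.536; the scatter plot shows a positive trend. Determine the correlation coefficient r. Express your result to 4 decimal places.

|r| = √0.536 = 0.7321
The association is positive, so r = 0.7321.

0.7321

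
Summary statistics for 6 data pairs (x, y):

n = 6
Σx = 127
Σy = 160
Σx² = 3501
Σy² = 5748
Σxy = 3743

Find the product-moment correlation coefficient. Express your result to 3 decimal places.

r = (nΣxy − ΣxΣy) / √[(nΣx² − (Σx)²)(nΣy² − (Σy)²)]
Numerator: 6×3743 − 127×160 = 2138
Denominator: √[(21006 − 16129)(34488 − 25600)] = √[4877 × 8888] = 6583.8269
r = 2138 / 6583.8269 ≈ 0.325

0.325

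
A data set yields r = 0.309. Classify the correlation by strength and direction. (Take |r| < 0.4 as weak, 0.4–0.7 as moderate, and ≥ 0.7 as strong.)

weak positive

r = 0.309 > 0 so the relationship is positive.
|r| = 0.309, which falls in the weak range.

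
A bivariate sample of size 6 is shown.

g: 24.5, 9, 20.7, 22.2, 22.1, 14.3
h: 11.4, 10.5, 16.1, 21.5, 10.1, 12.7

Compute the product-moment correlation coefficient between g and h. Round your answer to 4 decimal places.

n = 6, Σg = 112.8, Σh = 82.3, Σg² = 2295.48, Σh² = 1224.97, Σgh = 1589.19
nΣgh − ΣgΣh = 9535.14 − 9283.44 = 251.7
nΣg² − (Σg)² = 13772.88 − 12723.84 = 1049.04; nΣh² − (Σh)² = 7349.82 − 6773.29 = 576.53
r = 251.7 / √(1049.04 × 576.53) = 251.7 / 777.6908 ≈ 0.3237

0.3237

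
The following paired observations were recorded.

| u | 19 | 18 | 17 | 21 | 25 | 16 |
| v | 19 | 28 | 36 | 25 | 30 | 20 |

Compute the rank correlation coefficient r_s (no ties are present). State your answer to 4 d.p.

Rank u: 4, 3, 2, 5, 6, 1
Rank v: 1, 4, 6, 3, 5, 2
d = rank(u) − rank(v): 3, -1, -4, 2, 1, -1; Σd² = 32
ρ = 1 − 6Σd² / [n(n²−1)] = 1 − 6×32 / (6×35) = 1 − 192/210 ≈ 0.0857

0.0857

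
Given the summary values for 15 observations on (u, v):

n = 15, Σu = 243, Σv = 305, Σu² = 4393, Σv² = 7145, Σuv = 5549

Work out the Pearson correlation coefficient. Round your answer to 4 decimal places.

r = (nΣuv − ΣuΣv) / √[(nΣu² − (Σu)²)(nΣv² − (Σv)²)]
Numerator: 15×5549 − 243×305 = 9120
Denominator: √[(65895 − 59049)(107175 − 93025)] = √[6846 × 14150] = 9842.3016
r = 9120 / 9842.3016 ≈ 0.9266

0.9266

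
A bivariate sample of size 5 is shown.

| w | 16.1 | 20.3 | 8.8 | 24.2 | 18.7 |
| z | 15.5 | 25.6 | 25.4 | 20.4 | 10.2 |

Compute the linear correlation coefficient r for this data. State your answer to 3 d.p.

n = 5, Σw = 88.1, Σz = 97.1, Σw² = 1684.07, Σz² = 2060.97, Σwz = 1677.17
nΣwz − ΣwΣz = 8385.85 − 8554.51 = -168.66
nΣw² − (Σw)² = 8420.35 − 7761.61 = 658.74; nΣz² − (Σz)² = 10304.85 − 9428.41 = 876.44
r = -168.66 / √(658.74 × 876.44) = -168.66 / 759.8329 ≈ -0.222

-0.222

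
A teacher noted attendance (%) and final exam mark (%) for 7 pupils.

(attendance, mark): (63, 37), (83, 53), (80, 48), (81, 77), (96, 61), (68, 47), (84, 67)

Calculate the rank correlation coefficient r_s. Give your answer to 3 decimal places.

0.750

Rank attendance: 1, 5, 3, 4, 7, 2, 6
Rank mark: 1, 4, 3, 7, 5, 2, 6
d = rank(attendance) − rank(mark): 0, 1, 0, -3, 2, 0, 0; Σd² = 14
ρ = 1 − 6Σd² / [n(n²−1)] = 1 − 6×14 / (7×48) = 1 − 84/336 ≈ 0.750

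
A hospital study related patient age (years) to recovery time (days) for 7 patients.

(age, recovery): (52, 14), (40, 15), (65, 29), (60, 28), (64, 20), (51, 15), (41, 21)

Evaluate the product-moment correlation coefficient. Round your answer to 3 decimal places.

0.608

n = 7, Σx = 373, Σy = 142, Σx² = 20507, Σy² = 3112, Σxy = 7799
nΣxy − ΣxΣy = 54593 − 52966 = 1627
nΣx² − (Σx)² = 143549 − 139129 = 4420; nΣy² − (Σy)² = 21784 − 20164 = 1620
r = 1627 / √(4420 × 1620) = 1627 / 2675.8924 ≈ 0.608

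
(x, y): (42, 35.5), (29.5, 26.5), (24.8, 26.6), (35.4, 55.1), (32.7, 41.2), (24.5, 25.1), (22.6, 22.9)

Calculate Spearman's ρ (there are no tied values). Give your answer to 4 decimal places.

0.8571

Rank x: 7, 4, 3, 6, 5, 2, 1
Rank y: 5, 3, 4, 7, 6, 2, 1
d = rank(x) − rank(y): 2, 1, -1, -1, -1, 0, 0; Σd² = 8
ρ = 1 − 6Σd² / [n(n²−1)] = 1 − 6×8 / (7×48) = 1 − 48/336 ≈ 0.8571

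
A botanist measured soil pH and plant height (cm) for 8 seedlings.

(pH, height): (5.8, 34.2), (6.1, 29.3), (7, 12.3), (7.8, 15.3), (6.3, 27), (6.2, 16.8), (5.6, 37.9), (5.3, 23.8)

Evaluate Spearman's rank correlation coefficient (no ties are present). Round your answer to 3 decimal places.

Rank pH: 3, 4, 7, 8, 6, 5, 2, 1
Rank height: 7, 6, 1, 2, 5, 3, 8, 4
d = rank(pH) − rank(height): -4, -2, 6, 6, 1, 2, -6, -3; Σd² = 142
ρ = 1 − 6Σd² / [n(n²−1)] = 1 − 6×142 / (8×63) = 1 − 852/504 ≈ -0.690

-0.690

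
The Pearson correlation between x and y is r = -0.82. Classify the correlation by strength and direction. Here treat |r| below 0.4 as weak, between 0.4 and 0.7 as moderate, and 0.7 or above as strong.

strong negative

r = -0.82 < 0 so the relationship is negative.
|r| = 0.82, which falls in the strong range.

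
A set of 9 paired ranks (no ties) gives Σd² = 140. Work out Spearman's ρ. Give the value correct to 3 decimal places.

ρ = 1 − 6Σd² / [n(n²−1)] = 1 − 6×140 / (9×80)
  = 1 − 840/720 = 1 − 1.1667 ≈ -0.167

-0.167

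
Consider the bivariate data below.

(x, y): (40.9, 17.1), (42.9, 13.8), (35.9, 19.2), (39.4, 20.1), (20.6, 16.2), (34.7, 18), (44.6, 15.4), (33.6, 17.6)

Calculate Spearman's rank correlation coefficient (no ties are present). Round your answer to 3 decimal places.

-0.381

Rank x: 6, 7, 4, 5, 1, 3, 8, 2
Rank y: 4, 1, 7, 8, 3, 6, 2, 5
d = rank(x) − rank(y): 2, 6, -3, -3, -2, -3, 6, -3; Σd² = 116
ρ = 1 − 6Σd² / [n(n²−1)] = 1 − 6×116 / (8×63) = 1 − 696/504 ≈ -0.381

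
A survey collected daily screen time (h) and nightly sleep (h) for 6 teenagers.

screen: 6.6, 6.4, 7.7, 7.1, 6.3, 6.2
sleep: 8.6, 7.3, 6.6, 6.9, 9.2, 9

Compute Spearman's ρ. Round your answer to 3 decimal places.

-0.886

Rank screen: 4, 3, 6, 5, 2, 1
Rank sleep: 4, 3, 1, 2, 6, 5
d = rank(screen) − rank(sleep): 0, 0, 5, 3, -4, -4; Σd² = 66
ρ = 1 − 6Σd² / [n(n²−1)] = 1 − 6×66 / (6×35) = 1 − 396/210 ≈ -0.886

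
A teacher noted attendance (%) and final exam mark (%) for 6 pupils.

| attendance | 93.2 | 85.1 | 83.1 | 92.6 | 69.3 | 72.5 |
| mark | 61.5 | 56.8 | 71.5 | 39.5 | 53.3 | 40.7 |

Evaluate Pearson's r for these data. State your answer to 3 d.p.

n = 6, Σx = 495.8, Σy = 323.3, Σx² = 41467.36, Σy² = 18178.37, Σxy = 26809.27
nΣxy − ΣxΣy = 160855.62 − 160292.14 = 563.48
nΣx² − (Σx)² = 248804.16 − 245817.64 = 2986.52; nΣy² − (Σy)² = 109070.22 − 104522.89 = 4547.33
r = 563.48 / √(2986.52 × 4547.33) = 563.48 / 3685.1990 ≈ 0.153

0.153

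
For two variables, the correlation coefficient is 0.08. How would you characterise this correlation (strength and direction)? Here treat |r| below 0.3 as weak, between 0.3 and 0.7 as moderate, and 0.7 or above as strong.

weak positive

r = 0.08 > 0 so the relationship is positive.
|r| = 0.08, which falls in the weak range.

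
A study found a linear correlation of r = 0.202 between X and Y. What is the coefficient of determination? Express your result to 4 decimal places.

0.0408

r² = (0.202)² = 0.0408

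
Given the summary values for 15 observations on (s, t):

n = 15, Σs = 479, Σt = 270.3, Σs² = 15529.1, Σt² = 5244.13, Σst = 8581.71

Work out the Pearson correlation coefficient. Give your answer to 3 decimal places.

-0.169

r = (nΣst − ΣsΣt) / √[(nΣs² − (Σs)²)(nΣt² − (Σt)²)]
Numerator: 15×8581.71 − 479×270.3 = -748.05
Denominator: √[(232936.5 − 229441)(78661.95 − 73062.09)] = √[3495.5 × 5599.86] = 4424.2865
r = -748.05 / 4424.2865 ≈ -0.169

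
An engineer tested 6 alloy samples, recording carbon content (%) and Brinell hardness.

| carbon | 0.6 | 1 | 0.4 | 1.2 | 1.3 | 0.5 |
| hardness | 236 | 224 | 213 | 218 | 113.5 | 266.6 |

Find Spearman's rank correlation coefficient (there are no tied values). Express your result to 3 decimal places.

Rank carbon: 3, 4, 1, 5, 6, 2
Rank hardness: 5, 4, 2, 3, 1, 6
d = rank(carbon) − rank(hardness): -2, 0, -1, 2, 5, -4; Σd² = 50
ρ = 1 − 6Σd² / [n(n²−1)] = 1 − 6×50 / (6×35) = 1 − 300/210 ≈ -0.429

-0.429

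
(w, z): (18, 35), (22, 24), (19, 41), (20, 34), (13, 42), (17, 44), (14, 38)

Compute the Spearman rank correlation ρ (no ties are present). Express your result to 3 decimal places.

Rank w: 4, 7, 5, 6, 1, 3, 2
Rank z: 3, 1, 5, 2, 6, 7, 4
d = rank(w) − rank(z): 1, 6, 0, 4, -5, -4, -2; Σd² = 98
ρ = 1 − 6Σd² / [n(n²−1)] = 1 − 6×98 / (7×48) = 1 − 588/336 ≈ -0.750

-0.750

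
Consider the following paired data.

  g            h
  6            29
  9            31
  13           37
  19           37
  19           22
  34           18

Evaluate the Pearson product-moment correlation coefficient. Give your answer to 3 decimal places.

-0.601

n = 6, Σg = 100, Σh = 174, Σg² = 2164, Σh² = 5348, Σgh = 2667
nΣgh − ΣgΣh = 16002 − 17400 = -1398
nΣg² − (Σg)² = 12984 − 10000 = 2984; nΣh² − (Σh)² = 32088 − 30276 = 1812
r = -1398 / √(2984 × 1812) = -1398 / 2325.2974 ≈ -0.601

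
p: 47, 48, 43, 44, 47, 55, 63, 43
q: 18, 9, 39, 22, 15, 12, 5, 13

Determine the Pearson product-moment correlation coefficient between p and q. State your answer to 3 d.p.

-0.635

n = 8, Σp = 390, Σq = 133, Σp² = 19350, Σq² = 2973, Σpq = 6162
nΣpq − ΣpΣq = 49296 − 51870 = -2574
nΣp² − (Σp)² = 154800 − 152100 = 2700; nΣq² − (Σq)² = 23784 − 17689 = 6095
r = -2574 / √(2700 × 6095) = -2574 / 4056.6612 ≈ -0.635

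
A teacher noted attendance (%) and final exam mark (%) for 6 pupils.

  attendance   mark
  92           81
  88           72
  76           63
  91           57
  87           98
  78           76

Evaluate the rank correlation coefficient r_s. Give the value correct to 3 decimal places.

0.086

Rank attendance: 6, 4, 1, 5, 3, 2
Rank mark: 5, 3, 2, 1, 6, 4
d = rank(attendance) − rank(mark): 1, 1, -1, 4, -3, -2; Σd² = 32
ρ = 1 − 6Σd² / [n(n²−1)] = 1 − 6×32 / (6×35) = 1 − 192/210 ≈ 0.086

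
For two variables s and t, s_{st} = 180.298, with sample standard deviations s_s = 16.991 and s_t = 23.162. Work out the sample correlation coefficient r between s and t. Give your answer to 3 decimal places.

r = Cov(s,t) / (s_s · s_t) = 180.298 / (16.991 × 23.162)
  = 180.298 / 393.5455 ≈ 0.458

0.458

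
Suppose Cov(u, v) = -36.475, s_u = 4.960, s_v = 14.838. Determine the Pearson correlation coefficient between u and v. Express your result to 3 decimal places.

r = Cov(u,v) / (s_u · s_v) = -36.475 / (4.960 × 14.838)
  = -36.475 / 73.5965 ≈ -0.496

-0.496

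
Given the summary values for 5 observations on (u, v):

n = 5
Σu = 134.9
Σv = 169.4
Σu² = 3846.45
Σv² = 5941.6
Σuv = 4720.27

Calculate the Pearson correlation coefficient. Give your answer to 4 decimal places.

0.7325

r = (nΣuv − ΣuΣv) / √[(nΣu² − (Σu)²)(nΣv² − (Σv)²)]
Numerator: 5×4720.27 − 134.9×169.4 = 749.29
Denominator: √[(19232.25 − 18198.01)(29708 − 28696.36)] = √[1034.24 × 1011.64] = 1022.8776
r = 749.29 / 1022.8776 ≈ 0.7325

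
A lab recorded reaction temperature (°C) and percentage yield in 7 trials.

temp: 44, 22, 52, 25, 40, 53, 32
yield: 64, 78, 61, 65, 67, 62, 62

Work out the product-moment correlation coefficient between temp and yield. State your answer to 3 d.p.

n = 7, Σx = 268, Σy = 459, Σx² = 11182, Σy² = 30303, Σxy = 17279
nΣxy − ΣxΣy = 120953 − 123012 = -2059
nΣx² − (Σx)² = 78274 − 71824 = 6450; nΣy² − (Σy)² = 212121 − 210681 = 1440
r = -2059 / √(6450 × 1440) = -2059 / 3047.6220 ≈ -0.676

-0.676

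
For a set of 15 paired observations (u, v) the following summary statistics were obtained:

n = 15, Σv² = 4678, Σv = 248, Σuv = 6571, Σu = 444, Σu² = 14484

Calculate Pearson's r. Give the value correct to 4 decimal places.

-0.8744

r = (nΣuv − ΣuΣv) / √[(nΣu² − (Σu)²)(nΣv² − (Σv)²)]
Numerator: 15×6571 − 444×248 = -11547
Denominator: √[(217260 − 197136)(70170 − 61504)] = √[20124 × 8666] = 13205.8542
r = -11547 / 13205.8542 ≈ -0.8744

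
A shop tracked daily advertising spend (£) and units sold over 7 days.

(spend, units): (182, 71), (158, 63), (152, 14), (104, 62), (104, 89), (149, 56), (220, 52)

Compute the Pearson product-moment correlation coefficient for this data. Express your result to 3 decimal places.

n = 7, Σx = 1069, Σy = 407, Σx² = 173425, Σy² = 26811, Σxy = 60492
nΣxy − ΣxΣy = 423444 − 435083 = -11639
nΣx² − (Σx)² = 1213975 − 1142761 = 71214; nΣy² − (Σy)² = 187677 − 165649 = 22028
r = -11639 / √(71214 × 22028) = -11639 / 39606.8427 ≈ -0.294

-0.294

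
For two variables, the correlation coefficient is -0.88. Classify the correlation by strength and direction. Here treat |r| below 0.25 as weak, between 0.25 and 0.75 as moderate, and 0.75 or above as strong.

strong negative

r = -0.88 < 0 so the relationship is negative.
|r| = 0.88, which falls in the strong range.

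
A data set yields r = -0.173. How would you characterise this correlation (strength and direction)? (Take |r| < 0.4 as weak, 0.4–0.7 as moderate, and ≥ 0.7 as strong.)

weak negative

r = -0.173 < 0 so the relationship is negative.
|r| = 0.173, which falls in the weak range.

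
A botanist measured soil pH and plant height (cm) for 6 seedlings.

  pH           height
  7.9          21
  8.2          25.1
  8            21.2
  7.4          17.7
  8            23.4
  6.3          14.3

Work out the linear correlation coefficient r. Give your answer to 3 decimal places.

0.939

n = 6, Σx = 45.8, Σy = 122.7, Σx² = 352.1, Σy² = 2585.79, Σxy = 949.59
nΣxy − ΣxΣy = 5697.54 − 5619.66 = 77.88
nΣx² − (Σx)² = 2112.6 − 2097.64 = 14.96; nΣy² − (Σy)² = 15514.74 − 15055.29 = 459.45
r = 77.88 / √(14.96 × 459.45) = 77.88 / 82.9058 ≈ 0.939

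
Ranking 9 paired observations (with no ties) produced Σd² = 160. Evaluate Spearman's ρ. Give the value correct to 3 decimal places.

ρ = 1 − 6Σd² / [n(n²−1)] = 1 − 6×160 / (9×80)
  = 1 − 960/720 = 1 − 1.3333 ≈ -0.333

-0.333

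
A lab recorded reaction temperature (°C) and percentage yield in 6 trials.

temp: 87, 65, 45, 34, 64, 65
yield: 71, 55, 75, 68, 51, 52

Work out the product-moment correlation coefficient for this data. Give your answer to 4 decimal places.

-0.2441

n = 6, Σx = 360, Σy = 372, Σx² = 23296, Σy² = 23620, Σxy = 22083
nΣxy − ΣxΣy = 132498 − 133920 = -1422
nΣx² − (Σx)² = 139776 − 129600 = 10176; nΣy² − (Σy)² = 141720 − 138384 = 3336
r = -1422 / √(10176 × 3336) = -1422 / 5826.4171 ≈ -0.2441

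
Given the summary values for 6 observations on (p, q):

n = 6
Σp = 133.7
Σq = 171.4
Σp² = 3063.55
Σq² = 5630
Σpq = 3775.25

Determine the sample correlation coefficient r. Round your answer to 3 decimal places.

-0.177

r = (nΣpq − ΣpΣq) / √[(nΣp² − (Σp)²)(nΣq² − (Σq)²)]
Numerator: 6×3775.25 − 133.7×171.4 = -264.68
Denominator: √[(18381.3 − 17875.69)(33780 − 29377.96)] = √[505.61 × 4402.04] = 1491.8832
r = -264.68 / 1491.8832 ≈ -0.177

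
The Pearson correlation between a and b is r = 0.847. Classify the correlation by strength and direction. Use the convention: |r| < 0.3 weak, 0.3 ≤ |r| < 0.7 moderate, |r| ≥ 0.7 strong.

strong positive

r = 0.847 > 0 so the relationship is positive.
|r| = 0.847, which falls in the strong range.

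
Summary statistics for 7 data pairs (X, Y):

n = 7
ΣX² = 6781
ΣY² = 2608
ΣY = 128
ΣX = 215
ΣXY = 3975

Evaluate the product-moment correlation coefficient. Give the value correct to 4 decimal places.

r = (nΣXY − ΣXΣY) / √[(nΣX² − (ΣX)²)(nΣY² − (ΣY)²)]
Numerator: 7×3975 − 215×128 = 305
Denominator: √[(47467 − 46225)(18256 − 16384)] = √[1242 × 1872] = 1524.8029
r = 305 / 1524.8029 ≈ 0.2000

0.2000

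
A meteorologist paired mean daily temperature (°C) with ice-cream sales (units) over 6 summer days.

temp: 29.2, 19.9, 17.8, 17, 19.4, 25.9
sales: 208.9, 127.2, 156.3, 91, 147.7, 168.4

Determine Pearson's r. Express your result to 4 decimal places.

0.8442

n = 6, Σx = 129.2, Σy = 899.5, Σx² = 2901.66, Σy² = 142703.59, Σxy = 20187.24
nΣxy − ΣxΣy = 121123.44 − 116215.4 = 4908.04
nΣx² − (Σx)² = 17409.96 − 16692.64 = 717.32; nΣy² − (Σy)² = 856221.54 − 809100.25 = 47121.29
r = 4908.04 / √(717.32 × 47121.29) = 4908.04 / 5813.8665 ≈ 0.8442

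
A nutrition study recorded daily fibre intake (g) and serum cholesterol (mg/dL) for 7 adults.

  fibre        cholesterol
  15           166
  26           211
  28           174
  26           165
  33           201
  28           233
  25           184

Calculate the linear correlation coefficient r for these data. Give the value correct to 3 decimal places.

0.481

n = 7, Σx = 181, Σy = 1334, Σx² = 4859, Σy² = 258124, Σxy = 34895
nΣxy − ΣxΣy = 244265 − 241454 = 2811
nΣx² − (Σx)² = 34013 − 32761 = 1252; nΣy² − (Σy)² = 1806868 − 1779556 = 27312
r = 2811 / √(1252 × 27312) = 2811 / 5847.6170 ≈ 0.481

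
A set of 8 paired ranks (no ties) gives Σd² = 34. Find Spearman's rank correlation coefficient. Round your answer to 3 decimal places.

ρ = 1 − 6Σd² / [n(n²−1)] = 1 − 6×34 / (8×63)
  = 1 − 204/504 = 1 − 0.4048 ≈ 0.595

0.595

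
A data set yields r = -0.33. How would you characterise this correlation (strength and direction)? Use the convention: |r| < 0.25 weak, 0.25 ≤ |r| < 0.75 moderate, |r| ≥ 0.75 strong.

r = -0.33 < 0 so the relationship is negative.
|r| = 0.33, which falls in the moderate range.

moderate negative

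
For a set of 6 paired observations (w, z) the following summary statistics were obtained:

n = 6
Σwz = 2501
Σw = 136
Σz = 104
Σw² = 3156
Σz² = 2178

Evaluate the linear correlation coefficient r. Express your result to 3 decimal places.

r = (nΣwz − ΣwΣz) / √[(nΣw² − (Σw)²)(nΣz² − (Σz)²)]
Numerator: 6×2501 − 136×104 = 862
Denominator: √[(18936 − 18496)(13068 − 10816)] = √[440 × 2252] = 995.4296
r = 862 / 995.4296 ≈ 0.866

0.866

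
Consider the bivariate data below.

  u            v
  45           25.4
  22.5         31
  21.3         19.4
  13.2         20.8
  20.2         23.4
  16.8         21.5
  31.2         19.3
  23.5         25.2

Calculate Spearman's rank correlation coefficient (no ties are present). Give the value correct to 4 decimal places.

0.2619

Rank u: 8, 5, 4, 1, 3, 2, 7, 6
Rank v: 7, 8, 2, 3, 5, 4, 1, 6
d = rank(u) − rank(v): 1, -3, 2, -2, -2, -2, 6, 0; Σd² = 62
ρ = 1 − 6Σd² / [n(n²−1)] = 1 − 6×62 / (8×63) = 1 − 372/504 ≈ 0.2619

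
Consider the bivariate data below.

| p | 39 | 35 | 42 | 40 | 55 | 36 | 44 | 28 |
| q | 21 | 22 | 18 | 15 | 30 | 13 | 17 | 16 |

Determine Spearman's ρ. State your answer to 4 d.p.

0.3333

Rank p: 4, 2, 6, 5, 8, 3, 7, 1
Rank q: 6, 7, 5, 2, 8, 1, 4, 3
d = rank(p) − rank(q): -2, -5, 1, 3, 0, 2, 3, -2; Σd² = 56
ρ = 1 − 6Σd² / [n(n²−1)] = 1 − 6×56 / (8×63) = 1 − 336/504 ≈ 0.3333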